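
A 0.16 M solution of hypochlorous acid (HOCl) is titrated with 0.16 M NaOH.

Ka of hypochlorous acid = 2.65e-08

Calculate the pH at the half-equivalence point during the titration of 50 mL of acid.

At half-equivalence [HA] = [A⁻], so Henderson-Hasselbalch gives pH = pKa = -log(2.65e-08) = 7.58.

pH = pKa = 7.58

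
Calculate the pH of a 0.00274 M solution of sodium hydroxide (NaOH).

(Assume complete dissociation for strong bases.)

[OH⁻] = 0.00274 M for strong base. pOH = -log[OH⁻] = 2.56, pH = 14 - pOH

pH = 11.44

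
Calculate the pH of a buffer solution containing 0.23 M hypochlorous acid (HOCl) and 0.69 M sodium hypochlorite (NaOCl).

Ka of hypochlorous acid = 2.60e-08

pKa = -log(2.60e-08) = 7.59. pH = pKa + log([A⁻]/[HA]) = 7.59 + log(0.69/0.23)

pH = 8.06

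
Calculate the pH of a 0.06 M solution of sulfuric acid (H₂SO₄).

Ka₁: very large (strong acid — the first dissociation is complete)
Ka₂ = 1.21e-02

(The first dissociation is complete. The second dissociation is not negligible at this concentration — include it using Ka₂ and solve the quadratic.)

First dissociation is complete: [H⁺]₀ = [HSO₄⁻]₀ = C = 0.06 M. Second dissociation HSO₄⁻ ⇌ H⁺ + SO₄²⁻: let x = [SO₄²⁻]. Ka₂ = (C + x)·x / (C − x) = 1.21e-02 → x² + (C + Ka₂)·x − Ka₂·C = 0 → x² + 0.07210·x − 7.260e-04 = 0. x = (−0.07210 + √(0.07210² + 4 × 7.260e-04)) / 2 = 8.9567e-03 M. [H⁺] = C + x = 0.06 + 8.9567e-03 = 6.8957e-02 M. pH = -log(6.8957e-02) = 1.16.

pH = 1.16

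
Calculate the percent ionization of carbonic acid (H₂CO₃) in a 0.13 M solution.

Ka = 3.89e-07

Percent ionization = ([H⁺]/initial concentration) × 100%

Using Ka equilibrium: x² + Ka×x - Ka×C = 0. Solving: [H⁺] = 2.2468e-04. Percent = (2.2468e-04/0.13) × 100

Percent ionization = 0.173%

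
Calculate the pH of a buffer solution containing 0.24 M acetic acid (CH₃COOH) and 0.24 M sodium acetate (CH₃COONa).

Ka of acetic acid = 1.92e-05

pKa = -log(1.92e-05) = 4.72. pH = pKa + log([A⁻]/[HA]) = 4.72 + log(0.24/0.24)

pH = 4.72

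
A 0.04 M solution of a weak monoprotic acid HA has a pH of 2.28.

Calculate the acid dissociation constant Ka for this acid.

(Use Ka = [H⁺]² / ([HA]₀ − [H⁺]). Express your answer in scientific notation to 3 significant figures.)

[H⁺] = 10^(−pH) = 10^(−2.28) = 5.248e-03 M. For HA ⇌ H⁺ + A⁻, Ka = [H⁺][A⁻]/[HA] = [H⁺]² / ([HA]₀ − [H⁺]) = (5.248e-03)² / (0.04 − 5.248e-03) = 7.93e-04.

K_a = 7.93e-04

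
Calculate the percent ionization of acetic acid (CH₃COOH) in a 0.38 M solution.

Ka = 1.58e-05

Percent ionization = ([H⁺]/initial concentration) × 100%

Using Ka equilibrium: x² + Ka×x - Ka×C = 0. Solving: [H⁺] = 2.4424e-03. Percent = (2.4424e-03/0.38) × 100

Percent ionization = 0.643%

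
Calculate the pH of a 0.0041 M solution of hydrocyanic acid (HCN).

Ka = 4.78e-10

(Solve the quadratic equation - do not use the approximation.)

x² + Ka×x - Ka×C = 0. Using quadratic formula: [H⁺] = 1.3997e-06

pH = 5.85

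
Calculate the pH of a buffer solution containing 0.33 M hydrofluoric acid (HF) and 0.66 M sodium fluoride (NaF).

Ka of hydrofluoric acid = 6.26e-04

pKa = -log(6.26e-04) = 3.20. pH = pKa + log([A⁻]/[HA]) = 3.20 + log(0.66/0.33)

pH = 3.50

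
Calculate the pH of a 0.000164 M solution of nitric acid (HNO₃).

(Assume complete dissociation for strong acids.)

[H⁺] = 0.000164 M for strong acid. pH = -log[H⁺] = -log(0.000164)

pH = 3.79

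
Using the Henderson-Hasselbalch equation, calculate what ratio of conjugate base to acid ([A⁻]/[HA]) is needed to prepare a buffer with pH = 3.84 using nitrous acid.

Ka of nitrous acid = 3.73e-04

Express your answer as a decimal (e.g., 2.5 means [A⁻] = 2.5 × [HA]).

pKa = -log(3.73e-04) = 3.4283. pH = pKa + log([A⁻]/[HA]), so log([A⁻]/[HA]) = pH − pKa = 3.84 − 3.4283 = 0.4117. [A⁻]/[HA] = 10^(0.4117) = 2.58

[A⁻]/[HA] = 2.58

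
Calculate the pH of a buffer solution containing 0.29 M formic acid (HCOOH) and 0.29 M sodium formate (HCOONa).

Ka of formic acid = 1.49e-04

pKa = -log(1.49e-04) = 3.83. pH = pKa + log([A⁻]/[HA]) = 3.83 + log(0.29/0.29)

pH = 3.83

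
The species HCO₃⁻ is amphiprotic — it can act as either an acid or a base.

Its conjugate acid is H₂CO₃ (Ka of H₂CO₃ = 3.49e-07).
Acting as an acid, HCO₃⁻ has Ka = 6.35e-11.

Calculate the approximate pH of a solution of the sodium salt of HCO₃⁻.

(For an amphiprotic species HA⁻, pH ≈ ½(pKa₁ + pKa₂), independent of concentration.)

pKa₁ = -log(3.49e-07) = 6.46; pKa₂ = -log(6.35e-11) = 10.20. For an amphiprotic species, pH ≈ ½(pKa₁ + pKa₂) = ½(6.46 + 10.20) = 8.33.

pH = 8.33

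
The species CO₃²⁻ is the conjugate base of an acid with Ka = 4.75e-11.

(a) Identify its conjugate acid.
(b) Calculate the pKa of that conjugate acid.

(a) The conjugate acid is formed by adding one H⁺ to CO₃²⁻, giving HCO₃⁻. (b) pKa = -log(Ka) = -log(4.75e-11) = 10.32.

Conjugate acid: HCO₃⁻; pK_a = 10.32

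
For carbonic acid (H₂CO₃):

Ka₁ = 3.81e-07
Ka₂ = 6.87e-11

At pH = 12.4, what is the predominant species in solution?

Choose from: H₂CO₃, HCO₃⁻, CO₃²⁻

pKa₁ = 6.42, pKa₂ = 10.16. For a polyprotic acid the predominant species crosses at each pKa: below pKa_n the protonated form dominates, above it the deprotonated form does. At pH = 12.4, the predominant species is CO₃²⁻.

CO₃²⁻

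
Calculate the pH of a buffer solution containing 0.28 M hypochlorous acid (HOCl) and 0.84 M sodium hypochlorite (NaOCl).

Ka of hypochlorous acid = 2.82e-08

pKa = -log(2.82e-08) = 7.55. pH = pKa + log([A⁻]/[HA]) = 7.55 + log(0.84/0.28)

pH = 8.03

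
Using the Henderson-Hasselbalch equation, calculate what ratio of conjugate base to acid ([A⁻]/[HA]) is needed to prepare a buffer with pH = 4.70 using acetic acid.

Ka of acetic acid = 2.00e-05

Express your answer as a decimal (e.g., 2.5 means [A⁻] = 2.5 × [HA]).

pKa = -log(2.00e-05) = 4.6990. pH = pKa + log([A⁻]/[HA]), so log([A⁻]/[HA]) = pH − pKa = 4.70 − 4.6990 = 0.0010. [A⁻]/[HA] = 10^(0.0010) = 1.00

[A⁻]/[HA] = 1.00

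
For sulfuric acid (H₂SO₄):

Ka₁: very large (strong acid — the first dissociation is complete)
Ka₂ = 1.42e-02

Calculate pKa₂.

pKa₂ = -log(Ka₂) = -log(1.42e-02) = 1.85.

pK_{a2} = 1.85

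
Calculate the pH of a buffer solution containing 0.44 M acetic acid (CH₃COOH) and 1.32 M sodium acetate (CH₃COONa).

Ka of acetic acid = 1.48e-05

pKa = -log(1.48e-05) = 4.83. pH = pKa + log([A⁻]/[HA]) = 4.83 + log(1.32/0.44)

pH = 5.31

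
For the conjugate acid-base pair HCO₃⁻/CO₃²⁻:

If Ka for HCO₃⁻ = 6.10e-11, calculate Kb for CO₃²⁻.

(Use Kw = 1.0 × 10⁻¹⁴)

For a conjugate pair Ka × Kb = Kw, so Kb = Kw/Ka = 1.0 × 10⁻¹⁴ / 6.10e-11 = 1.64e-04.

K_b = 1.64e-04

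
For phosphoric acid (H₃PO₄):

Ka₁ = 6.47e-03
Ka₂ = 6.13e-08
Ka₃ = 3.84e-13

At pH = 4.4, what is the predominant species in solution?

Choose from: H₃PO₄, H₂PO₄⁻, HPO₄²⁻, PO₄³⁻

pKa₁ = 2.19, pKa₂ = 7.21, pKa₃ = 12.42. For a polyprotic acid the predominant species crosses at each pKa: below pKa_n the protonated form dominates, above it the deprotonated form does. At pH = 4.4, the predominant species is H₂PO₄⁻.

H₂PO₄⁻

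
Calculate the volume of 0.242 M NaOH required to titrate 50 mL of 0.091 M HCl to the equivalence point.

At equivalence: moles acid = moles base. moles HCl = 0.091 × 50/1000 = 0.00455 mol. V_base = moles / 0.242 × 1000 = 18.8 mL.

V_{base} = 18.8 mL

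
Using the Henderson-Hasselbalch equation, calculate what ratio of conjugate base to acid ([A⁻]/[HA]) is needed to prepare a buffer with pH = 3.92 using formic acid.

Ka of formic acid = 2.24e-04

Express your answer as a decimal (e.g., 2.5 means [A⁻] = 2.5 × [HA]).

pKa = -log(2.24e-04) = 3.6498. pH = pKa + log([A⁻]/[HA]), so log([A⁻]/[HA]) = pH − pKa = 3.92 − 3.6498 = 0.2702. [A⁻]/[HA] = 10^(0.2702) = 1.86

[A⁻]/[HA] = 1.86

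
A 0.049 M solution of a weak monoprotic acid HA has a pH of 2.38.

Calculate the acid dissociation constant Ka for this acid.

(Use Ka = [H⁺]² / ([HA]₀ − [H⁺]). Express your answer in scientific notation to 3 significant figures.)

[H⁺] = 10^(−pH) = 10^(−2.38) = 4.169e-03 M. For HA ⇌ H⁺ + A⁻, Ka = [H⁺][A⁻]/[HA] = [H⁺]² / ([HA]₀ − [H⁺]) = (4.169e-03)² / (0.049 − 4.169e-03) = 3.88e-04.

K_a = 3.88e-04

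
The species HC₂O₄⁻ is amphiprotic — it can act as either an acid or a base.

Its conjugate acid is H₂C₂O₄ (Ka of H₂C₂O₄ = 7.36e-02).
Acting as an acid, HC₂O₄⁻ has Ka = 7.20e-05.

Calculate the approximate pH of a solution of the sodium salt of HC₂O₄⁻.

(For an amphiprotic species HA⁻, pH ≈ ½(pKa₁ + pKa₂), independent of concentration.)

pKa₁ = -log(7.36e-02) = 1.13; pKa₂ = -log(7.20e-05) = 4.14. For an amphiprotic species, pH ≈ ½(pKa₁ + pKa₂) = ½(1.13 + 4.14) = 2.64.

pH = 2.64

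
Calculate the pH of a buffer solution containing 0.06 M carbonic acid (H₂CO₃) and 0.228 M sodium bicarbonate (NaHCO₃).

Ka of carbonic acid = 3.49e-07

pKa = -log(3.49e-07) = 6.46. pH = pKa + log([A⁻]/[HA]) = 6.46 + log(0.228/0.06)

pH = 7.04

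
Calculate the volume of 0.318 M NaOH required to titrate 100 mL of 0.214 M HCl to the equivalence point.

At equivalence: moles acid = moles base. moles HCl = 0.214 × 100/1000 = 0.0214 mol. V_base = moles / 0.318 × 1000 = 67.3 mL.

V_{base} = 67.3 mL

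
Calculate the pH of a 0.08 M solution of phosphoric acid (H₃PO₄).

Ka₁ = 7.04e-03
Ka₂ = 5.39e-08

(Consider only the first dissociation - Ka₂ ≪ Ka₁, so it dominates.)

First dissociation dominates. From Ka₁ = [H⁺][HA⁻]/[H₂A], x² + Ka₁·x − Ka₁·C = 0 with C = 0.08 M and Ka₁ = 7.04e-03. Solving: [H⁺] = (−Ka₁ + √(Ka₁² + 4·Ka₁·C)) / 2 = 2.0471e-02 M. pH = -log(2.0471e-02) = 1.69.

pH = 1.69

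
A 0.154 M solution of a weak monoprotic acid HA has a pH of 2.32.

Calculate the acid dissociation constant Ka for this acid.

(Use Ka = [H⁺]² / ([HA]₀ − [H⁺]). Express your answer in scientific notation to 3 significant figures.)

[H⁺] = 10^(−pH) = 10^(−2.32) = 4.786e-03 M. For HA ⇌ H⁺ + A⁻, Ka = [H⁺][A⁻]/[HA] = [H⁺]² / ([HA]₀ − [H⁺]) = (4.786e-03)² / (0.154 − 4.786e-03) = 1.54e-04.

K_a = 1.54e-04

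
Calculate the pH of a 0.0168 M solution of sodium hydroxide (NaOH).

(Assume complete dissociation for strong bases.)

[OH⁻] = 0.0168 M for strong base. pOH = -log[OH⁻] = 1.77, pH = 14 - pOH

pH = 12.23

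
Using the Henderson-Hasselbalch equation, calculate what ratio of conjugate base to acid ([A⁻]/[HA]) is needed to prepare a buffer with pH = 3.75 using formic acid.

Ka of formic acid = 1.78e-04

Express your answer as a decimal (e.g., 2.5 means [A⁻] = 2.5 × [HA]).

pKa = -log(1.78e-04) = 3.7496. pH = pKa + log([A⁻]/[HA]), so log([A⁻]/[HA]) = pH − pKa = 3.75 − 3.7496 = 0.0004. [A⁻]/[HA] = 10^(0.0004) = 1.00

[A⁻]/[HA] = 1.00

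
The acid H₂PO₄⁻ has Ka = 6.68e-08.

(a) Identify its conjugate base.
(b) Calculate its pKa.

(a) The conjugate base is formed by removing one H⁺ from H₂PO₄⁻, giving HPO₄²⁻. (b) pKa = -log(Ka) = -log(6.68e-08) = 7.18.

Conjugate base: HPO₄²⁻; pK_a = 7.18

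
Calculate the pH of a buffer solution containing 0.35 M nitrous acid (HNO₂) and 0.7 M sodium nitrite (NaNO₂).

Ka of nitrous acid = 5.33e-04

pKa = -log(5.33e-04) = 3.27. pH = pKa + log([A⁻]/[HA]) = 3.27 + log(0.7/0.35)

pH = 3.57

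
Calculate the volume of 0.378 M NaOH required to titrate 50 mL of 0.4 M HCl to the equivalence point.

At equivalence: moles acid = moles base. moles HCl = 0.4 × 50/1000 = 0.02 mol. V_base = moles / 0.378 × 1000 = 52.9 mL.

V_{base} = 52.9 mL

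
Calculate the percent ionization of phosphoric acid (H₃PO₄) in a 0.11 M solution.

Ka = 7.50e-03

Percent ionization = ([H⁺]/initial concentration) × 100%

Using Ka equilibrium: x² + Ka×x - Ka×C = 0. Solving: [H⁺] = 2.5217e-02. Percent = (2.5217e-02/0.11) × 100

Percent ionization = 22.9%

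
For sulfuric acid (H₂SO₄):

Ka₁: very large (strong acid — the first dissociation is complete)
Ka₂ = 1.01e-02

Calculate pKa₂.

pKa₂ = -log(Ka₂) = -log(1.01e-02) = 2.00.

pK_{a2} = 2.00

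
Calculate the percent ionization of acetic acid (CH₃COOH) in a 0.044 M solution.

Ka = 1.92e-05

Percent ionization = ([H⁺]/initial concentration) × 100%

Using Ka equilibrium: x² + Ka×x - Ka×C = 0. Solving: [H⁺] = 9.0958e-04. Percent = (9.0958e-04/0.044) × 100

Percent ionization = 2.07%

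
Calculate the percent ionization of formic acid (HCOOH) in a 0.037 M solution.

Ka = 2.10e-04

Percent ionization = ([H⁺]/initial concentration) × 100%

Using Ka equilibrium: x² + Ka×x - Ka×C = 0. Solving: [H⁺] = 2.6844e-03. Percent = (2.6844e-03/0.037) × 100

Percent ionization = 7.26%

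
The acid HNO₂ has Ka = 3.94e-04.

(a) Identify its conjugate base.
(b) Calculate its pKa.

(a) The conjugate base is formed by removing one H⁺ from HNO₂, giving NO₂⁻. (b) pKa = -log(Ka) = -log(3.94e-04) = 3.40.

Conjugate base: NO₂⁻; pK_a = 3.40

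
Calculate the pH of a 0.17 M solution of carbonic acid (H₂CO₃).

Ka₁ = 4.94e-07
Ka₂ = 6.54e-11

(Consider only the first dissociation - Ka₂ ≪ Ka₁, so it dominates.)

First dissociation dominates. From Ka₁ = [H⁺][HA⁻]/[H₂A], x² + Ka₁·x − Ka₁·C = 0 with C = 0.17 M and Ka₁ = 4.94e-07. Solving: [H⁺] = (−Ka₁ + √(Ka₁² + 4·Ka₁·C)) / 2 = 2.8955e-04 M. pH = -log(2.8955e-04) = 3.54.

pH = 3.54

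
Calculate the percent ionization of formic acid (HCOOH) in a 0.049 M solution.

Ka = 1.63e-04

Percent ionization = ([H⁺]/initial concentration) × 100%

Using Ka equilibrium: x² + Ka×x - Ka×C = 0. Solving: [H⁺] = 2.7458e-03. Percent = (2.7458e-03/0.049) × 100

Percent ionization = 5.6%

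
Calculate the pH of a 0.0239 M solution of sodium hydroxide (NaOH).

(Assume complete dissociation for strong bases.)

[OH⁻] = 0.0239 M for strong base. pOH = -log[OH⁻] = 1.62, pH = 14 - pOH

pH = 12.38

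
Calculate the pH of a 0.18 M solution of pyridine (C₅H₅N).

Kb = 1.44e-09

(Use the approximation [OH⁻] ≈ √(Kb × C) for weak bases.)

[OH⁻] = √(Kb × C) = √(1.44e-09 × 0.18) = 1.6100e-05. pOH = 4.79, pH = 14 - pOH

pH = 9.21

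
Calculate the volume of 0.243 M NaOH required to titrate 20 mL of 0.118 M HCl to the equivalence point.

At equivalence: moles acid = moles base. moles HCl = 0.118 × 20/1000 = 0.00236 mol. V_base = moles / 0.243 × 1000 = 9.7 mL.

V_{base} = 9.7 mL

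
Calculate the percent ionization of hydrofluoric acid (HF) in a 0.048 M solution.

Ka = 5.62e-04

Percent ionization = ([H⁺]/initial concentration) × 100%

Using Ka equilibrium: x² + Ka×x - Ka×C = 0. Solving: [H⁺] = 4.9204e-03. Percent = (4.9204e-03/0.048) × 100

Percent ionization = 10.3%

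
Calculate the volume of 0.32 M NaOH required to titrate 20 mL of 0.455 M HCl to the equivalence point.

At equivalence: moles acid = moles base. moles HCl = 0.455 × 20/1000 = 0.0091 mol. V_base = moles / 0.32 × 1000 = 28.4 mL.

V_{base} = 28.4 mL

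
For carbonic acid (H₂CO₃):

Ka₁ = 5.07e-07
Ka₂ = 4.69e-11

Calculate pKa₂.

pKa₂ = -log(Ka₂) = -log(4.69e-11) = 10.33.

pK_{a2} = 10.33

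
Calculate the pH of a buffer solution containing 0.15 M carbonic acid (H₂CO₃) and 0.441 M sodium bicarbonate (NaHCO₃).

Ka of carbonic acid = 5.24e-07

pKa = -log(5.24e-07) = 6.28. pH = pKa + log([A⁻]/[HA]) = 6.28 + log(0.441/0.15)

pH = 6.75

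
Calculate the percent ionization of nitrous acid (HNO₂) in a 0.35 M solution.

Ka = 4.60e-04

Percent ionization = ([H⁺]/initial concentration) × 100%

Using Ka equilibrium: x² + Ka×x - Ka×C = 0. Solving: [H⁺] = 1.2461e-02. Percent = (1.2461e-02/0.35) × 100

Percent ionization = 3.56%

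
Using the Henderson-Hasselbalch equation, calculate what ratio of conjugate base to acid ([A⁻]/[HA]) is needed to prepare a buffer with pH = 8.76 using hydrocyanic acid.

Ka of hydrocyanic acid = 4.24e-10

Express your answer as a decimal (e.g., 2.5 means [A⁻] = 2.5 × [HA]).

pKa = -log(4.24e-10) = 9.3726. pH = pKa + log([A⁻]/[HA]), so log([A⁻]/[HA]) = pH − pKa = 8.76 − 9.3726 = -0.6126. [A⁻]/[HA] = 10^(-0.6126) = 0.244

[A⁻]/[HA] = 0.244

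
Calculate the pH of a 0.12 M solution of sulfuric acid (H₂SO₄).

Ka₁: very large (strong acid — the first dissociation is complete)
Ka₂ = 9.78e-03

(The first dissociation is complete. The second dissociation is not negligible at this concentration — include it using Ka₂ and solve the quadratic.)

First dissociation is complete: [H⁺]₀ = [HSO₄⁻]₀ = C = 0.12 M. Second dissociation HSO₄⁻ ⇌ H⁺ + SO₄²⁻: let x = [SO₄²⁻]. Ka₂ = (C + x)·x / (C − x) = 9.78e-03 → x² + (C + Ka₂)·x − Ka₂·C = 0 → x² + 0.12978·x − 1.174e-03 = 0. x = (−0.12978 + √(0.12978² + 4 × 1.174e-03)) / 2 = 8.4879e-03 M. [H⁺] = C + x = 0.12 + 8.4879e-03 = 1.2849e-01 M. pH = -log(1.2849e-01) = 0.89.

pH = 0.89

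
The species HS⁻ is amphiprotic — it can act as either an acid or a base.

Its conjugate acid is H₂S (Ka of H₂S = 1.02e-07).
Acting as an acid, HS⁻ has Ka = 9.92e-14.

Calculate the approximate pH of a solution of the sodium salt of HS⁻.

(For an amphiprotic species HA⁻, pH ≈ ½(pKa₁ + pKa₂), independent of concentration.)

pKa₁ = -log(1.02e-07) = 6.99; pKa₂ = -log(9.92e-14) = 13.00. For an amphiprotic species, pH ≈ ½(pKa₁ + pKa₂) = ½(6.99 + 13.00) = 10.00.

pH = 10.00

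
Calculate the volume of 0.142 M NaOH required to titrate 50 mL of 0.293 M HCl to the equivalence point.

At equivalence: moles acid = moles base. moles HCl = 0.293 × 50/1000 = 0.01465 mol. V_base = moles / 0.142 × 1000 = 103.2 mL.

V_{base} = 103.2 mL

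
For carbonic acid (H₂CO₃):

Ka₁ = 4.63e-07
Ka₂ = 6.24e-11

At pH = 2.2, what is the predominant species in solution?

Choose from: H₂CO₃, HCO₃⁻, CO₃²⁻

pKa₁ = 6.33, pKa₂ = 10.20. For a polyprotic acid the predominant species crosses at each pKa: below pKa_n the protonated form dominates, above it the deprotonated form does. At pH = 2.2, the predominant species is H₂CO₃.

H₂CO₃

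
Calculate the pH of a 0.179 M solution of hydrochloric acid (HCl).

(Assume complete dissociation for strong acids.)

[H⁺] = 0.179 M for strong acid. pH = -log[H⁺] = -log(0.179)

pH = 0.75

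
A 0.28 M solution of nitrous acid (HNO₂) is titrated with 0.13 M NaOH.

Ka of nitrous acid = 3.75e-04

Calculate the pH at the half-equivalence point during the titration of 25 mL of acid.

At half-equivalence [HA] = [A⁻], so Henderson-Hasselbalch gives pH = pKa = -log(3.75e-04) = 3.43.

pH = pKa = 3.43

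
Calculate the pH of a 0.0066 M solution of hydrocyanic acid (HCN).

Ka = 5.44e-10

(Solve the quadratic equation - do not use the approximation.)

x² + Ka×x - Ka×C = 0. Using quadratic formula: [H⁺] = 1.8946e-06

pH = 5.72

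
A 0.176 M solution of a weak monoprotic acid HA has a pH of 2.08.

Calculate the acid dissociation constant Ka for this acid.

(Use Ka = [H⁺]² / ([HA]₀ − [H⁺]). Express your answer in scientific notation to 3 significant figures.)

[H⁺] = 10^(−pH) = 10^(−2.08) = 8.318e-03 M. For HA ⇌ H⁺ + A⁻, Ka = [H⁺][A⁻]/[HA] = [H⁺]² / ([HA]₀ − [H⁺]) = (8.318e-03)² / (0.176 − 8.318e-03) = 4.13e-04.

K_a = 4.13e-04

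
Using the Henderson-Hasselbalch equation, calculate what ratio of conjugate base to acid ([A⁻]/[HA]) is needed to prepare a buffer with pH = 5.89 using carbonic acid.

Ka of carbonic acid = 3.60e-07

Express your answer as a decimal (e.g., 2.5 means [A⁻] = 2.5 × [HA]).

pKa = -log(3.60e-07) = 6.4437. pH = pKa + log([A⁻]/[HA]), so log([A⁻]/[HA]) = pH − pKa = 5.89 − 6.4437 = -0.5537. [A⁻]/[HA] = 10^(-0.5537) = 0.279

[A⁻]/[HA] = 0.279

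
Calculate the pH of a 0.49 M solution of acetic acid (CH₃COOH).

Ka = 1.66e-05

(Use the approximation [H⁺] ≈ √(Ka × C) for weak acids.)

[H⁺] = √(Ka × C) = √(1.66e-05 × 0.49) = 2.8520e-03. pH = -log(2.8520e-03)

pH = 2.54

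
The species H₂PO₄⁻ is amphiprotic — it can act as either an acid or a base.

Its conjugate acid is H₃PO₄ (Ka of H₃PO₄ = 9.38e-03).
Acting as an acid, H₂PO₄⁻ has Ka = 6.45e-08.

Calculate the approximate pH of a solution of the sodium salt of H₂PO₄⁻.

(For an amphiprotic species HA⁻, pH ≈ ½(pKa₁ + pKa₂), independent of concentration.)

pKa₁ = -log(9.38e-03) = 2.03; pKa₂ = -log(6.45e-08) = 7.19. For an amphiprotic species, pH ≈ ½(pKa₁ + pKa₂) = ½(2.03 + 7.19) = 4.61.

pH = 4.61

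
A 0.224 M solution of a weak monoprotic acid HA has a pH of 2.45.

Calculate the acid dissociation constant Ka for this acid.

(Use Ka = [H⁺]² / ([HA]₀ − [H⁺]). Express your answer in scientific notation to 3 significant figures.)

[H⁺] = 10^(−pH) = 10^(−2.45) = 3.548e-03 M. For HA ⇌ H⁺ + A⁻, Ka = [H⁺][A⁻]/[HA] = [H⁺]² / ([HA]₀ − [H⁺]) = (3.548e-03)² / (0.224 − 3.548e-03) = 5.71e-05.

K_a = 5.71e-05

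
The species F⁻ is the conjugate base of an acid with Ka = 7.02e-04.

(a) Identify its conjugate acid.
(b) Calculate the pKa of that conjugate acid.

(a) The conjugate acid is formed by adding one H⁺ to F⁻, giving HF. (b) pKa = -log(Ka) = -log(7.02e-04) = 3.15.

Conjugate acid: HF; pK_a = 3.15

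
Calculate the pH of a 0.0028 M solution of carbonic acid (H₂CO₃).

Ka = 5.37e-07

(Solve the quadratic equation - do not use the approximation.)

x² + Ka×x - Ka×C = 0. Using quadratic formula: [H⁺] = 3.8509e-05

pH = 4.41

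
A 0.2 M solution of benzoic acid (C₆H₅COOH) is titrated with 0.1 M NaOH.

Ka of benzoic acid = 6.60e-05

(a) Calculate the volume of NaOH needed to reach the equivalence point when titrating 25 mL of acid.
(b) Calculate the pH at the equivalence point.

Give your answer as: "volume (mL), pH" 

moles acid = 0.2 × 25/1000 = 0.005 mol; V_base = moles/0.1 × 1000 = 50.0 mL. At equivalence only the conjugate base is present: [A⁻] = 0.005/0.075 = 6.6667e-02 M. Kb = Kw/Ka = 1.52e-10; [OH⁻] = √(Kb × [A⁻]) = 3.1782e-06; pOH = 5.50; pH = 14 - pOH = 8.50.

V = 50.0 mL, pH = 8.50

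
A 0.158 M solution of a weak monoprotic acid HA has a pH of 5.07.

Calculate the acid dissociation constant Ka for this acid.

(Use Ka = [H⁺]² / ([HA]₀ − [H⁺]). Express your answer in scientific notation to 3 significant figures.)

[H⁺] = 10^(−pH) = 10^(−5.07) = 8.511e-06 M. For HA ⇌ H⁺ + A⁻, Ka = [H⁺][A⁻]/[HA] = [H⁺]² / ([HA]₀ − [H⁺]) = (8.511e-06)² / (0.158 − 8.511e-06) = 4.59e-10.

K_a = 4.59e-10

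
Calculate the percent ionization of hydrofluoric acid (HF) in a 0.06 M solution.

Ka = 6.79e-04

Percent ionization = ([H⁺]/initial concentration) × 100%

Using Ka equilibrium: x² + Ka×x - Ka×C = 0. Solving: [H⁺] = 6.0523e-03. Percent = (6.0523e-03/0.06) × 100

Percent ionization = 10.1%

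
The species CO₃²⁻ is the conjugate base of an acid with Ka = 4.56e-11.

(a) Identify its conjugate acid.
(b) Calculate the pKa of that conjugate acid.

(a) The conjugate acid is formed by adding one H⁺ to CO₃²⁻, giving HCO₃⁻. (b) pKa = -log(Ka) = -log(4.56e-11) = 10.34.

Conjugate acid: HCO₃⁻; pK_a = 10.34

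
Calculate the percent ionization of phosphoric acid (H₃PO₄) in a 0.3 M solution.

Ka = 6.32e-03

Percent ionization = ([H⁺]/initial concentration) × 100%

Using Ka equilibrium: x² + Ka×x - Ka×C = 0. Solving: [H⁺] = 4.0498e-02. Percent = (4.0498e-02/0.3) × 100

Percent ionization = 13.5%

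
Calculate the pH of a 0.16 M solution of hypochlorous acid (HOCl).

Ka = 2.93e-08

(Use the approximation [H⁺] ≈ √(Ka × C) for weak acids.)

[H⁺] = √(Ka × C) = √(2.93e-08 × 0.16) = 6.8469e-05. pH = -log(6.8469e-05)

pH = 4.16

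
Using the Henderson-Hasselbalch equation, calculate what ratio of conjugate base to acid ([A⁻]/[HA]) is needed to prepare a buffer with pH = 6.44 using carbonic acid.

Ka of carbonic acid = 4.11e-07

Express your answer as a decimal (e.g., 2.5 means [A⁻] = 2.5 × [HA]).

pKa = -log(4.11e-07) = 6.3862. pH = pKa + log([A⁻]/[HA]), so log([A⁻]/[HA]) = pH − pKa = 6.44 − 6.3862 = 0.0538. [A⁻]/[HA] = 10^(0.0538) = 1.13

[A⁻]/[HA] = 1.13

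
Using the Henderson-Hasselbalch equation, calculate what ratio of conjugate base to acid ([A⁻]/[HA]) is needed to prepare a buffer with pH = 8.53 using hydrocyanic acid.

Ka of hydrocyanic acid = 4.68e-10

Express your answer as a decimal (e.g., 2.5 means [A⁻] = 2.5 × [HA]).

pKa = -log(4.68e-10) = 9.3298. pH = pKa + log([A⁻]/[HA]), so log([A⁻]/[HA]) = pH − pKa = 8.53 − 9.3298 = -0.7998. [A⁻]/[HA] = 10^(-0.7998) = 0.159

[A⁻]/[HA] = 0.159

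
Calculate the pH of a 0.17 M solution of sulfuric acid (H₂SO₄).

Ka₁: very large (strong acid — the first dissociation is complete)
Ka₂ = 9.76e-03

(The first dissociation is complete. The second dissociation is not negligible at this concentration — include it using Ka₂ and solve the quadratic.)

First dissociation is complete: [H⁺]₀ = [HSO₄⁻]₀ = C = 0.17 M. Second dissociation HSO₄⁻ ⇌ H⁺ + SO₄²⁻: let x = [SO₄²⁻]. Ka₂ = (C + x)·x / (C − x) = 9.76e-03 → x² + (C + Ka₂)·x − Ka₂·C = 0 → x² + 0.17976·x − 1.659e-03 = 0. x = (−0.17976 + √(0.17976² + 4 × 1.659e-03)) / 2 = 8.7994e-03 M. [H⁺] = C + x = 0.17 + 8.7994e-03 = 1.7880e-01 M. pH = -log(1.7880e-01) = 0.75.

pH = 0.75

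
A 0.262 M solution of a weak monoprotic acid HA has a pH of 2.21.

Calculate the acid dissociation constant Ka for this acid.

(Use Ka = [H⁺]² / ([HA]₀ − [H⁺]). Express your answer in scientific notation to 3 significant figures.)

[H⁺] = 10^(−pH) = 10^(−2.21) = 6.166e-03 M. For HA ⇌ H⁺ + A⁻, Ka = [H⁺][A⁻]/[HA] = [H⁺]² / ([HA]₀ − [H⁺]) = (6.166e-03)² / (0.262 − 6.166e-03) = 1.49e-04.

K_a = 1.49e-04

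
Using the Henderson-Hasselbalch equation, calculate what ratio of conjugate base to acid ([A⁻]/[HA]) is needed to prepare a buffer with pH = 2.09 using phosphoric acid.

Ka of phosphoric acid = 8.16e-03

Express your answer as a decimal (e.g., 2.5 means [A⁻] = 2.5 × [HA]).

pKa = -log(8.16e-03) = 2.0883. pH = pKa + log([A⁻]/[HA]), so log([A⁻]/[HA]) = pH − pKa = 2.09 − 2.0883 = 0.0017. [A⁻]/[HA] = 10^(0.0017) = 1.00

[A⁻]/[HA] = 1.00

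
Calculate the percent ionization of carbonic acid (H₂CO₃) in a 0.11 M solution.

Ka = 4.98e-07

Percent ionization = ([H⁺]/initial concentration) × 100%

Using Ka equilibrium: x² + Ka×x - Ka×C = 0. Solving: [H⁺] = 2.3380e-04. Percent = (2.3380e-04/0.11) × 100

Percent ionization = 0.213%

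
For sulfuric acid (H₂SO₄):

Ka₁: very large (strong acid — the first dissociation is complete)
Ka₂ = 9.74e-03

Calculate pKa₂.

pKa₂ = -log(Ka₂) = -log(9.74e-03) = 2.01.

pK_{a2} = 2.01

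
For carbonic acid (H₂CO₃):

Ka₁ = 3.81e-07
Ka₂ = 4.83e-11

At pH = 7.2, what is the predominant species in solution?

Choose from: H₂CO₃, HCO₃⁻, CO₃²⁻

pKa₁ = 6.42, pKa₂ = 10.32. For a polyprotic acid the predominant species crosses at each pKa: below pKa_n the protonated form dominates, above it the deprotonated form does. At pH = 7.2, the predominant species is HCO₃⁻.

HCO₃⁻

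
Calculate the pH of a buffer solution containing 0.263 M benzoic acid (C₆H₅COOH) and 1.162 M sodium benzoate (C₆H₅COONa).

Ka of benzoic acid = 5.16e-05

pKa = -log(5.16e-05) = 4.29. pH = pKa + log([A⁻]/[HA]) = 4.29 + log(1.162/0.263)

pH = 4.93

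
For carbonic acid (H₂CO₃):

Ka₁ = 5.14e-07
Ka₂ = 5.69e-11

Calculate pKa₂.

pKa₂ = -log(Ka₂) = -log(5.69e-11) = 10.24.

pK_{a2} = 10.24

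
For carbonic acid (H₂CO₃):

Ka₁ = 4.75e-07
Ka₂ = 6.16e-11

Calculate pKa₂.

pKa₂ = -log(Ka₂) = -log(6.16e-11) = 10.21.

pK_{a2} = 10.21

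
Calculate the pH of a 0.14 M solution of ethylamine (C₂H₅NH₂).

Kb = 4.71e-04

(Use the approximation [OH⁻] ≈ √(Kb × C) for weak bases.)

[OH⁻] = √(Kb × C) = √(4.71e-04 × 0.14) = 8.1203e-03. pOH = 2.09, pH = 14 - pOH

pH = 11.91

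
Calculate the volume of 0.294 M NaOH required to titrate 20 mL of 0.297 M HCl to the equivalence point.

At equivalence: moles acid = moles base. moles HCl = 0.297 × 20/1000 = 0.00594 mol. V_base = moles / 0.294 × 1000 = 20.2 mL.

V_{base} = 20.2 mL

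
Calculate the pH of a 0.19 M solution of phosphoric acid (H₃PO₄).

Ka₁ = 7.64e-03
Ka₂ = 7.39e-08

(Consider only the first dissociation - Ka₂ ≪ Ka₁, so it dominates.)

First dissociation dominates. From Ka₁ = [H⁺][HA⁻]/[H₂A], x² + Ka₁·x − Ka₁·C = 0 with C = 0.19 M and Ka₁ = 7.64e-03. Solving: [H⁺] = (−Ka₁ + √(Ka₁² + 4·Ka₁·C)) / 2 = 3.4471e-02 M. pH = -log(3.4471e-02) = 1.46.

pH = 1.46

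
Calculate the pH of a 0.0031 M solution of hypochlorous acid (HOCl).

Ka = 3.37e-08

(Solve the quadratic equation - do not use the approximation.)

x² + Ka×x - Ka×C = 0. Using quadratic formula: [H⁺] = 1.0204e-05

pH = 4.99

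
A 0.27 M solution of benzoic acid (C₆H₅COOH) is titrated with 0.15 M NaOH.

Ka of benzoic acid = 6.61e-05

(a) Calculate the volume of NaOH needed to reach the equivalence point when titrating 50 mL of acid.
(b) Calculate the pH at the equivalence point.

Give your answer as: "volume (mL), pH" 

moles acid = 0.27 × 50/1000 = 0.0135 mol; V_base = moles/0.15 × 1000 = 90.0 mL. At equivalence only the conjugate base is present: [A⁻] = 0.0135/0.140 = 9.6429e-02 M. Kb = Kw/Ka = 1.51e-10; [OH⁻] = √(Kb × [A⁻]) = 3.8195e-06; pOH = 5.42; pH = 14 - pOH = 8.58.

V = 90.0 mL, pH = 8.58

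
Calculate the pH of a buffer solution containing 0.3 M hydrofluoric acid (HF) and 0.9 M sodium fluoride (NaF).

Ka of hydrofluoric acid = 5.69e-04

pKa = -log(5.69e-04) = 3.24. pH = pKa + log([A⁻]/[HA]) = 3.24 + log(0.9/0.3)

pH = 3.72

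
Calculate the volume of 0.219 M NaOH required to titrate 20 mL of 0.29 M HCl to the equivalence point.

At equivalence: moles acid = moles base. moles HCl = 0.29 × 20/1000 = 0.0058 mol. V_base = moles / 0.219 × 1000 = 26.5 mL.

V_{base} = 26.5 mL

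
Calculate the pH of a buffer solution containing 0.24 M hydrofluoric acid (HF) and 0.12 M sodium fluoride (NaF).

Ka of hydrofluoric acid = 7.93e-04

pKa = -log(7.93e-04) = 3.10. pH = pKa + log([A⁻]/[HA]) = 3.10 + log(0.12/0.24)

pH = 2.80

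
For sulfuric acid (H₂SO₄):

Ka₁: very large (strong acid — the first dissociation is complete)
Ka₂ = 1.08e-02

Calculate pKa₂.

pKa₂ = -log(Ka₂) = -log(1.08e-02) = 1.97.

pK_{a2} = 1.97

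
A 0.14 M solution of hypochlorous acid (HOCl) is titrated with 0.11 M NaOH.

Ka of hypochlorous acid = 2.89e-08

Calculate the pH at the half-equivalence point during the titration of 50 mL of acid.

At half-equivalence [HA] = [A⁻], so Henderson-Hasselbalch gives pH = pKa = -log(2.89e-08) = 7.54.

pH = pKa = 7.54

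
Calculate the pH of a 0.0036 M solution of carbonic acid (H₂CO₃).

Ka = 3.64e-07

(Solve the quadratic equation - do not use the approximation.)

x² + Ka×x - Ka×C = 0. Using quadratic formula: [H⁺] = 3.6018e-05

pH = 4.44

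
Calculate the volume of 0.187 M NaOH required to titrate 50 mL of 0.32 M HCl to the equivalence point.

At equivalence: moles acid = moles base. moles HCl = 0.32 × 50/1000 = 0.016 mol. V_base = moles / 0.187 × 1000 = 85.6 mL.

V_{base} = 85.6 mL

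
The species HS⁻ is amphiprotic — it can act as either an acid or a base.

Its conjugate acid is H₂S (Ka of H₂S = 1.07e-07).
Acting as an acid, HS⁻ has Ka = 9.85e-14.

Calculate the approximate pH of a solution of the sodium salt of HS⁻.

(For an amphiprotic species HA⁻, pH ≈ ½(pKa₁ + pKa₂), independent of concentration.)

pKa₁ = -log(1.07e-07) = 6.97; pKa₂ = -log(9.85e-14) = 13.01. For an amphiprotic species, pH ≈ ½(pKa₁ + pKa₂) = ½(6.97 + 13.01) = 9.99.

pH = 9.99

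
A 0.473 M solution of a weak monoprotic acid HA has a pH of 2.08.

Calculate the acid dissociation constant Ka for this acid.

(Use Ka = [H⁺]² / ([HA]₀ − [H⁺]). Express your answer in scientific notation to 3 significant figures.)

[H⁺] = 10^(−pH) = 10^(−2.08) = 8.318e-03 M. For HA ⇌ H⁺ + A⁻, Ka = [H⁺][A⁻]/[HA] = [H⁺]² / ([HA]₀ − [H⁺]) = (8.318e-03)² / (0.473 − 8.318e-03) = 1.49e-04.

K_a = 1.49e-04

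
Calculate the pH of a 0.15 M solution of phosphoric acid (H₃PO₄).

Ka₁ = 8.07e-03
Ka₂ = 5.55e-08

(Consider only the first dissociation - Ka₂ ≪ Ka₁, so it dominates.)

First dissociation dominates. From Ka₁ = [H⁺][HA⁻]/[H₂A], x² + Ka₁·x − Ka₁·C = 0 with C = 0.15 M and Ka₁ = 8.07e-03. Solving: [H⁺] = (−Ka₁ + √(Ka₁² + 4·Ka₁·C)) / 2 = 3.0990e-02 M. pH = -log(3.0990e-02) = 1.51.

pH = 1.51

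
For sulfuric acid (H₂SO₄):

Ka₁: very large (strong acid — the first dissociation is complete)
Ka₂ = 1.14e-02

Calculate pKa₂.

pKa₂ = -log(Ka₂) = -log(1.14e-02) = 1.94.

pK_{a2} = 1.94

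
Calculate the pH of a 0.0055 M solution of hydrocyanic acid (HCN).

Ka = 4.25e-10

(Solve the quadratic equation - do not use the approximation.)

x² + Ka×x - Ka×C = 0. Using quadratic formula: [H⁺] = 1.5287e-06

pH = 5.82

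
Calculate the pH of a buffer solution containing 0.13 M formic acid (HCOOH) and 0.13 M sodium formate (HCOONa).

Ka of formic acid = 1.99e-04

pKa = -log(1.99e-04) = 3.70. pH = pKa + log([A⁻]/[HA]) = 3.70 + log(0.13/0.13)

pH = 3.70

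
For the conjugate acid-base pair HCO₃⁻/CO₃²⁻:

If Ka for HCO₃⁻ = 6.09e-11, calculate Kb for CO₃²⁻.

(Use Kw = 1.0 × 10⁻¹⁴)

For a conjugate pair Ka × Kb = Kw, so Kb = Kw/Ka = 1.0 × 10⁻¹⁴ / 6.09e-11 = 1.64e-04.

K_b = 1.64e-04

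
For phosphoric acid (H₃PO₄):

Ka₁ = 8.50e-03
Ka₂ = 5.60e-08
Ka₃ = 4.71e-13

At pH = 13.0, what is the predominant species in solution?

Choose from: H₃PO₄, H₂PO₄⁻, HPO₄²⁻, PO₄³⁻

pKa₁ = 2.07, pKa₂ = 7.25, pKa₃ = 12.33. For a polyprotic acid the predominant species crosses at each pKa: below pKa_n the protonated form dominates, above it the deprotonated form does. At pH = 13.0, the predominant species is PO₄³⁻.

PO₄³⁻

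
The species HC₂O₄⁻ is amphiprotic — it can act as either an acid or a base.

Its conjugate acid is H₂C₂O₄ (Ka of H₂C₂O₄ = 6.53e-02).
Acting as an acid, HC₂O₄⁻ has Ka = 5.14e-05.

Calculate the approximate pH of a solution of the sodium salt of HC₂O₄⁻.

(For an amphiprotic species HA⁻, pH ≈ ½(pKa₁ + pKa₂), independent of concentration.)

pKa₁ = -log(6.53e-02) = 1.19; pKa₂ = -log(5.14e-05) = 4.29. For an amphiprotic species, pH ≈ ½(pKa₁ + pKa₂) = ½(1.19 + 4.29) = 2.74.

pH = 2.74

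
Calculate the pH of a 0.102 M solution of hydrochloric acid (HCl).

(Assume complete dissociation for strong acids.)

[H⁺] = 0.102 M for strong acid. pH = -log[H⁺] = -log(0.102)

pH = 0.99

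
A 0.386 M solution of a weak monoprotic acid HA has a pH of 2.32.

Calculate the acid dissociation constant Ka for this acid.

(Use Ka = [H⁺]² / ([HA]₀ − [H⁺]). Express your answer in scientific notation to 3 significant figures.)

[H⁺] = 10^(−pH) = 10^(−2.32) = 4.786e-03 M. For HA ⇌ H⁺ + A⁻, Ka = [H⁺][A⁻]/[HA] = [H⁺]² / ([HA]₀ − [H⁺]) = (4.786e-03)² / (0.386 − 4.786e-03) = 6.01e-05.

K_a = 6.01e-05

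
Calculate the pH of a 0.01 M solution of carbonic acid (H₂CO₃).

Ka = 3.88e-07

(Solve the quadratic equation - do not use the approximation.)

x² + Ka×x - Ka×C = 0. Using quadratic formula: [H⁺] = 6.2096e-05

pH = 4.21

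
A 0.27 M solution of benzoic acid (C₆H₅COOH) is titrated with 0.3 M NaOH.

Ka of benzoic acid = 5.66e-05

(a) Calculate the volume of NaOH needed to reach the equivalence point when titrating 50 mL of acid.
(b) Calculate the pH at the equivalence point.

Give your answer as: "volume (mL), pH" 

moles acid = 0.27 × 50/1000 = 0.0135 mol; V_base = moles/0.3 × 1000 = 45.0 mL. At equivalence only the conjugate base is present: [A⁻] = 0.0135/0.095 = 1.4211e-01 M. Kb = Kw/Ka = 1.77e-10; [OH⁻] = √(Kb × [A⁻]) = 5.0107e-06; pOH = 5.30; pH = 14 - pOH = 8.70.

V = 45.0 mL, pH = 8.70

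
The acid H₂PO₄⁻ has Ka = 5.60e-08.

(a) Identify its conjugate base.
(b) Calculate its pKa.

(a) The conjugate base is formed by removing one H⁺ from H₂PO₄⁻, giving HPO₄²⁻. (b) pKa = -log(Ka) = -log(5.60e-08) = 7.25.

Conjugate base: HPO₄²⁻; pK_a = 7.25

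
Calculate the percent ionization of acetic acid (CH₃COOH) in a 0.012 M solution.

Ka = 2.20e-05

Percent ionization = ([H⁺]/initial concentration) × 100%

Using Ka equilibrium: x² + Ka×x - Ka×C = 0. Solving: [H⁺] = 5.0293e-04. Percent = (5.0293e-04/0.012) × 100

Percent ionization = 4.19%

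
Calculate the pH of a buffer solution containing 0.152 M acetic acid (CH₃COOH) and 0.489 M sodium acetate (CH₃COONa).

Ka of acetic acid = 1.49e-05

pKa = -log(1.49e-05) = 4.83. pH = pKa + log([A⁻]/[HA]) = 4.83 + log(0.489/0.152)

pH = 5.33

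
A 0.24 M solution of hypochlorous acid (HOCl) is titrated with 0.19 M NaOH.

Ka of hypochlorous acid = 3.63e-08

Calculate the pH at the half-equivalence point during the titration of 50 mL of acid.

At half-equivalence [HA] = [A⁻], so Henderson-Hasselbalch gives pH = pKa = -log(3.63e-08) = 7.44.

pH = pKa = 7.44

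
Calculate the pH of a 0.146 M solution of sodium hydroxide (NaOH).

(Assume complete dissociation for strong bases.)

[OH⁻] = 0.146 M for strong base. pOH = -log[OH⁻] = 0.84, pH = 14 - pOH

pH = 13.16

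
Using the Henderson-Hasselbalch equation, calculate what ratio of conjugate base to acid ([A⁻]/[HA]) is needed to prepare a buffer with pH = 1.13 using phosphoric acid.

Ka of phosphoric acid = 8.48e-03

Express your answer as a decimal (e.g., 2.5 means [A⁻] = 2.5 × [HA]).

pKa = -log(8.48e-03) = 2.0716. pH = pKa + log([A⁻]/[HA]), so log([A⁻]/[HA]) = pH − pKa = 1.13 − 2.0716 = -0.9416. [A⁻]/[HA] = 10^(-0.9416) = 0.114

[A⁻]/[HA] = 0.114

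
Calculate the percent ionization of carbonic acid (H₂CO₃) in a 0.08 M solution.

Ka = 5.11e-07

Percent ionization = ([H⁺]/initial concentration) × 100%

Using Ka equilibrium: x² + Ka×x - Ka×C = 0. Solving: [H⁺] = 2.0193e-04. Percent = (2.0193e-04/0.08) × 100

Percent ionization = 0.252%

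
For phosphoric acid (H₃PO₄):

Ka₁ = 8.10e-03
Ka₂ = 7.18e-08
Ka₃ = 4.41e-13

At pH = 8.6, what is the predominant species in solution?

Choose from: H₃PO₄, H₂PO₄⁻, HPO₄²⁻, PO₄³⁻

pKa₁ = 2.09, pKa₂ = 7.14, pKa₃ = 12.36. For a polyprotic acid the predominant species crosses at each pKa: below pKa_n the protonated form dominates, above it the deprotonated form does. At pH = 8.6, the predominant species is HPO₄²⁻.

HPO₄²⁻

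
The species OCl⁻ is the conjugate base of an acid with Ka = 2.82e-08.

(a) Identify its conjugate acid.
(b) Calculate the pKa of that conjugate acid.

(a) The conjugate acid is formed by adding one H⁺ to OCl⁻, giving HOCl. (b) pKa = -log(Ka) = -log(2.82e-08) = 7.55.

Conjugate acid: HOCl; pK_a = 7.55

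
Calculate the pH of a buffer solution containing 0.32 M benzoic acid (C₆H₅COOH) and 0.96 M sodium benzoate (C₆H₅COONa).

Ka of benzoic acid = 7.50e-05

pKa = -log(7.50e-05) = 4.12. pH = pKa + log([A⁻]/[HA]) = 4.12 + log(0.96/0.32)

pH = 4.60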